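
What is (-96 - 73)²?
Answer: 28561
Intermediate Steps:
(-96 - 73)² = (-169)² = 28561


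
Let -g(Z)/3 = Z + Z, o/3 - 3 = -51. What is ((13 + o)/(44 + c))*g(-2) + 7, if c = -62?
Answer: 283/3 ≈ 94.333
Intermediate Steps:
o = -144 (o = 9 + 3*(-51) = 9 - 153 = -144)
g(Z) = -6*Z (g(Z) = -3*(Z + Z) = -6*Z)
((13 + o)/(44 + c))*g(-2) + 7 = ((13 - 144)/(44 - 62))*(-6*(-2)) + 7 = -131/(-18)*12 + 7 = -131*(-1/18)*12 + 7 = (131/18)*12 + 7 = 262/3 + 7 = 283/3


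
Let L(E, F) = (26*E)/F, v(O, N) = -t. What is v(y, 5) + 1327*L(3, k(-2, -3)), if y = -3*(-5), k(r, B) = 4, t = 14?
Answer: 51725/2 ≈ 25863.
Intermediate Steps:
y = 15
v(O, N) = -14 (v(O, N) = -1*14 = -14)
L(E, F) = 26*E/F
v(y, 5) + 1327*L(3, k(-2, -3)) = -14 + 1327*(26*3/4) = -14 + 1327*(26*3*(¼)) = -14 + 1327*(39/2) = -14 + 51753/2 = 51725/2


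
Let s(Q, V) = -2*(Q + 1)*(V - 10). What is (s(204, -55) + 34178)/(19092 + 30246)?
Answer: 10138/8223 ≈ 1.2329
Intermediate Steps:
s(Q, V) = -2*(1 + Q)*(-10 + V)
(s(204, -55) + 34178)/(19092 + 30246) = ((20 - 2*(-55) + 20*204 - 2*204*(-55)) + 34178)/(19092 + 30246) = ((20 + 110 + 4080 + 22440) + 34178)/49338 = (26650 + 34178)*(1/49338) = 60828*(1/49338) = 10138/8223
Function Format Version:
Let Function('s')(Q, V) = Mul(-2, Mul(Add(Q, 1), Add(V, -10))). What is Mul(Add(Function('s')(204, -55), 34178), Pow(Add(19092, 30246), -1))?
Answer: Rational(10138, 8223) ≈ 1.2329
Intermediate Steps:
Function('s')(Q, V) = Mul(-2, Add(1, Q), Add(-10, V)) (Function('s')(Q, V) = Mul(-2, Mul(Add(1, Q), Add(-10, V))) = Mul(-2, Add(1, Q), Add(-10, V)))
Mul(Add(Function('s')(204, -55), 34178), Pow(Add(19092, 30246), -1)) = Mul(Add(Add(20, Mul(-2, -55), Mul(20, 204), Mul(-2, 204, -55)), 34178), Pow(Add(19092, 30246), -1)) = Mul(Add(Add(20, 110, 4080, 22440), 34178), Pow(49338, -1)) = Mul(Add(26650, 34178), Rational(1, 49338)) = Mul(60828, Rational(1, 49338)) = Rational(10138, 8223)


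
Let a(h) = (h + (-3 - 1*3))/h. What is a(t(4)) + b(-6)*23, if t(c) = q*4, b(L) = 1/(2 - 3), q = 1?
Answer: -47/2 ≈ -23.500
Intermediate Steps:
b(L) = -1 (b(L) = 1/(-1) = -1)
t(c) = 4 (t(c) = 1*4 = 4)
a(h) = (-6 + h)/h (a(h) = (h + (-3 - 3))/h = (h - 6)/h = (-6 + h)/h)
a(t(4)) + b(-6)*23 = (-6 + 4)/4 - 1*23 = (¼)*(-2) - 23 = -½ - 23 = -47/2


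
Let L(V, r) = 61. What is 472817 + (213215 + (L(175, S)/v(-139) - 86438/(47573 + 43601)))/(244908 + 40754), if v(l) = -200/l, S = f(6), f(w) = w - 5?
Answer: 1231451323803188973/2604494718800 ≈ 4.7282e+5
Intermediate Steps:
f(w) = -5 + w
S = 1 (S = -5 + 6 = 1)
472817 + (213215 + (L(175, S)/v(-139) - 86438/(47573 + 43601)))/(244908 + 40754) = 472817 + (213215 + (61/((-200/(-139))) - 86438/(47573 + 43601)))/(244908 + 40754) = 472817 + (213215 + (61/((-200*(-1/139))) - 86438/91174))/285662 = 472817 + (213215 + (61/(200/139) - 86438*1/91174))*(1/285662) = 472817 + (213215 + (61*(139/200) - 43219/45587))*(1/285662) = 472817 + (213215 + (8479/200 - 43219/45587))*(1/285662) = 472817 + (213215 + 377888373/9117400)*(1/285662) = 472817 + (1944344329373/9117400)*(1/285662) = 472817 + 1944344329373/2604494718800 = 1231451323803188973/2604494718800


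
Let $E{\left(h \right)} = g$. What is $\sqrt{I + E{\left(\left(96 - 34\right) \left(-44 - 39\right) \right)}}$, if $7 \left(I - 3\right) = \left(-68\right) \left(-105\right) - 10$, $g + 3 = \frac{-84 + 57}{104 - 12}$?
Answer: $\frac{\sqrt{105579131}}{322} \approx 31.91$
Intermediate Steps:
$g = - \frac{303}{92}$ ($g = -3 + \frac{-84 + 57}{104 - 12} = -3 - \frac{27}{92} = - \frac{303}{92} \approx -3.2935$)
$I = \frac{7151}{7}$ ($I = 3 + \frac{\left(-68\right) \left(-105\right) - 10}{7} = 3 + \frac{7140 - 10}{7} = 3 + \frac{1}{7} \cdot 7130 = 3 + \frac{7130}{7} = \frac{7151}{7} \approx 1021.6$)
$E{\left(h \right)} = - \frac{303}{92}$
$\sqrt{I + E{\left(\left(96 - 34\right) \left(-44 - 39\right) \right)}} = \sqrt{\frac{7151}{7} - \frac{303}{92}} = \sqrt{\frac{655771}{644}} = \frac{\sqrt{105579131}}{322}$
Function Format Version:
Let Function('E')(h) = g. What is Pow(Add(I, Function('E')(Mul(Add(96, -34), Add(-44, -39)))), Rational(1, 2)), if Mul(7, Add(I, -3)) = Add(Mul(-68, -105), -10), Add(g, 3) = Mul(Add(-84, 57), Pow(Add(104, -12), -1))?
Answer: Mul(Rational(1, 322), Pow(105579131, Rational(1, 2))) ≈ 31.910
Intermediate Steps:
g = Rational(-303, 92) (g = Add(-3, Mul(Add(-84, 57), Pow(Add(104, -12), -1))) = Add(-3, Mul(-27, Pow(92, -1))) = Add(-3, Mul(-27, Rational(1, 92))) = Add(-3, Rational(-27, 92)) = Rational(-303, 92) ≈ -3.2935)
I = Rational(7151, 7) (I = Add(3, Mul(Rational(1, 7), Add(Mul(-68, -105), -10))) = Add(3, Mul(Rational(1, 7), Add(7140, -10))) = Add(3, Mul(Rational(1, 7), 7130)) = Add(3, Rational(7130, 7)) = Rational(7151, 7) ≈ 1021.6)
Function('E')(h) = Rational(-303, 92)
Pow(Add(I, Function('E')(Mul(Add(96, -34), Add(-44, -39)))), Rational(1, 2)) = Pow(Add(Rational(7151, 7), Rational(-303, 92)), Rational(1, 2)) = Pow(Rational(655771, 644), Rational(1, 2)) = Mul(Rational(1, 322), Pow(105579131, Rational(1, 2)))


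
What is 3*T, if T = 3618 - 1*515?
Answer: 9309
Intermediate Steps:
T = 3103 (T = 3618 - 515 = 3103)
3*T = 3*3103 = 9309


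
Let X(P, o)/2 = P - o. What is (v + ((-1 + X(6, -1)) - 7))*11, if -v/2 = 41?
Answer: -836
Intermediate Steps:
v = -82 (v = -2*41 = -82)
X(P, o) = -2*o + 2*P (X(P, o) = 2*(P - o) = -2*o + 2*P)
(v + ((-1 + X(6, -1)) - 7))*11 = (-82 + ((-1 + (-2*(-1) + 2*6)) - 7))*11 = (-82 + ((-1 + (2 + 12)) - 7))*11 = (-82 + ((-1 + 14) - 7))*11 = (-82 + (13 - 7))*11 = (-82 + 6)*11 = -76*11 = -836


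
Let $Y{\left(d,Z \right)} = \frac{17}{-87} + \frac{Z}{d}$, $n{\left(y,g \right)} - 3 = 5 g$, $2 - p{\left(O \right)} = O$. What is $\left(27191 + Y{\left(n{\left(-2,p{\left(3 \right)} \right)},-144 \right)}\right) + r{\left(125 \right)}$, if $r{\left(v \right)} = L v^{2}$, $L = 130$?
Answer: $\frac{179090614}{87} \approx 2.0585 \cdot 10^{6}$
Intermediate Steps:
$p{\left(O \right)} = 2 - O$
$n{\left(y,g \right)} = 3 + 5 g$
$r{\left(v \right)} = 130 v^{2}$
$Y{\left(d,Z \right)} = - \frac{17}{87} + \frac{Z}{d}$ ($Y{\left(d,Z \right)} = 17 \left(- \frac{1}{87}\right) + \frac{Z}{d} = - \frac{17}{87} + \frac{Z}{d}$)
$\left(27191 + Y{\left(n{\left(-2,p{\left(3 \right)} \right)},-144 \right)}\right) + r{\left(125 \right)} = \left(27191 - \left(\frac{17}{87} + \frac{144}{3 + 5 \left(2 - 3\right)}\right)\right) + 130 \cdot 125^{2} = \left(27191 - \left(\frac{17}{87} + \frac{144}{3 + 5 \left(2 - 3\right)}\right)\right) + 130 \cdot 15625 = \left(27191 - \left(\frac{17}{87} + \frac{144}{3 + 5 \left(-1\right)}\right)\right) + 2031250 = \left(27191 - \left(\frac{17}{87} + \frac{144}{3 - 5}\right)\right) + 2031250 = \left(27191 - \left(\frac{17}{87} + \frac{144}{-2}\right)\right) + 2031250 = \left(27191 - - \frac{6247}{87}\right) + 2031250 = \left(27191 + \left(- \frac{17}{87} + 72\right)\right) + 2031250 = \left(27191 + \frac{6247}{87}\right) + 2031250 = \frac{2371864}{87} + 2031250 = \frac{179090614}{87}$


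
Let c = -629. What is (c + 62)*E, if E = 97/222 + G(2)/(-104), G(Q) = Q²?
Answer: -108675/481 ≈ -225.94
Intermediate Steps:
E = 575/1443 (E = 97/222 + 2²/(-104) = 97*(1/222) + 4*(-1/104) = 97/222 - 1/26 = 575/1443 ≈ 0.39848)
(c + 62)*E = (-629 + 62)*(575/1443) = -567*575/1443 = -108675/481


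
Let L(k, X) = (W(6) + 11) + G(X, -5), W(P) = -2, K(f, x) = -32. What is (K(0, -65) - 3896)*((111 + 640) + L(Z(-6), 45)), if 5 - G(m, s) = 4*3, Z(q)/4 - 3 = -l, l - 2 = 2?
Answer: -2957784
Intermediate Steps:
l = 4 (l = 2 + 2 = 4)
Z(q) = -4 (Z(q) = 12 + 4*(-1*4) = 12 + 4*(-4) = 12 - 16 = -4)
G(m, s) = -7 (G(m, s) = 5 - 4*3 = 5 - 1*12 = 5 - 12 = -7)
L(k, X) = 2 (L(k, X) = (-2 + 11) - 7 = 9 - 7 = 2)
(K(0, -65) - 3896)*((111 + 640) + L(Z(-6), 45)) = (-32 - 3896)*((111 + 640) + 2) = -3928*(751 + 2) = -3928*753 = -2957784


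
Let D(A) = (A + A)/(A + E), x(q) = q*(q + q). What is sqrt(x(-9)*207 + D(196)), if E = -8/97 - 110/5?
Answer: sqrt(48695479130)/1205 ≈ 183.13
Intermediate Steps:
E = -2142/97 (E = -8*1/97 - 110*1/5 = -8/97 - 22 = -2142/97 ≈ -22.082)
x(q) = 2*q**2 (x(q) = q*(2*q) = 2*q**2)
D(A) = 2*A/(-2142/97 + A) (D(A) = (A + A)/(A - 2142/97) = (2*A)/(-2142/97 + A) = 2*A/(-2142/97 + A))
sqrt(x(-9)*207 + D(196)) = sqrt((2*(-9)**2)*207 + 194*196/(-2142 + 97*196)) = sqrt((2*81)*207 + 194*196/(-2142 + 19012)) = sqrt(162*207 + 194*196/16870) = sqrt(33534 + 194*196*(1/16870)) = sqrt(33534 + 2716/1205) = sqrt(40411186/1205) = sqrt(48695479130)/1205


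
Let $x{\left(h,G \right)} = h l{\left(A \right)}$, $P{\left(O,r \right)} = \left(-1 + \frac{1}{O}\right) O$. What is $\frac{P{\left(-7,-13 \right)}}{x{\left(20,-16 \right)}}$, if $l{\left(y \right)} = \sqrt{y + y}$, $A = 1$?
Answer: $\frac{\sqrt{2}}{5} \approx 0.28284$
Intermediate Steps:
$l{\left(y \right)} = \sqrt{2} \sqrt{y}$ ($l{\left(y \right)} = \sqrt{2 y} = \sqrt{2} \sqrt{y}$)
$P{\left(O,r \right)} = O \left(-1 + \frac{1}{O}\right)$
$x{\left(h,G \right)} = h \sqrt{2}$ ($x{\left(h,G \right)} = h \sqrt{2} \sqrt{1} = h \sqrt{2} \cdot 1 = h \sqrt{2}$)
$\frac{P{\left(-7,-13 \right)}}{x{\left(20,-16 \right)}} = \frac{1 - -7}{20 \sqrt{2}} = \left(1 + 7\right) \frac{\sqrt{2}}{40} = 8 \frac{\sqrt{2}}{40} = \frac{\sqrt{2}}{5}$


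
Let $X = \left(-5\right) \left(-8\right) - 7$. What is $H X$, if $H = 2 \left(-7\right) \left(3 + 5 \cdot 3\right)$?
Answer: $-8316$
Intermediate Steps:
$H = -252$ ($H = - 14 \left(3 + 15\right) = \left(-14\right) 18 = -252$)
$X = 33$ ($X = 40 - 7 = 33$)
$H X = \left(-252\right) 33 = -8316$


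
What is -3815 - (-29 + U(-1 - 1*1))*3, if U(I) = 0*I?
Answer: -3728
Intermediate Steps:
U(I) = 0
-3815 - (-29 + U(-1 - 1*1))*3 = -3815 - (-29 + 0)*3 = -3815 - (-29)*3 = -3815 - 1*(-87) = -3815 + 87 = -3728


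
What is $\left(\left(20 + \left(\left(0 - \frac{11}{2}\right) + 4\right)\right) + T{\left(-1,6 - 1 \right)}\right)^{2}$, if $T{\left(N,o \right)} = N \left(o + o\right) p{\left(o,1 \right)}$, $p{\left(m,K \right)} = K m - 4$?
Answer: $\frac{289}{4} \approx 72.25$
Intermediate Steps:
$p{\left(m,K \right)} = -4 + K m$
$T{\left(N,o \right)} = 2 N o \left(-4 + o\right)$ ($T{\left(N,o \right)} = N \left(o + o\right) \left(-4 + 1 o\right) = N 2 o \left(-4 + o\right) = 2 N o \left(-4 + o\right)$)
$\left(\left(20 + \left(\left(0 - \frac{11}{2}\right) + 4\right)\right) + T{\left(-1,6 - 1 \right)}\right)^{2} = \left(\left(20 + \left(\left(0 - \frac{11}{2}\right) + 4\right)\right) + 2 \left(-1\right) \left(6 - 1\right) \left(-4 + \left(6 - 1\right)\right)\right)^{2} = \left(\left(20 + \left(\left(0 - \frac{11}{2}\right) + 4\right)\right) + 2 \left(-1\right) 5 \left(-4 + 5\right)\right)^{2} = \left(\left(20 + \left(\left(0 - \frac{11}{2}\right) + 4\right)\right) + 2 \left(-1\right) 5 \cdot 1\right)^{2} = \left(\left(20 + \left(- \frac{11}{2} + 4\right)\right) - 10\right)^{2} = \left(\left(20 - \frac{3}{2}\right) - 10\right)^{2} = \left(\frac{37}{2} - 10\right)^{2} = \left(\frac{17}{2}\right)^{2} = \frac{289}{4}$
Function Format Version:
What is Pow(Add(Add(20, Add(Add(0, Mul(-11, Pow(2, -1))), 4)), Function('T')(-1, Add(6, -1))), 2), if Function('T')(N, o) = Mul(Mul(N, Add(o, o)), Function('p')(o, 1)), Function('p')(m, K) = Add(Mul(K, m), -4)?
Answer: Rational(289, 4) ≈ 72.250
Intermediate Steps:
Function('p')(m, K) = Add(-4, Mul(K, m))
Function('T')(N, o) = Mul(2, N, o, Add(-4, o)) (Function('T')(N, o) = Mul(Mul(N, Add(o, o)), Add(-4, Mul(1, o))) = Mul(Mul(N, Mul(2, o)), Add(-4, o)) = Mul(Mul(2, N, o), Add(-4, o)) = Mul(2, N, o, Add(-4, o)))
Pow(Add(Add(20, Add(Add(0, Mul(-11, Pow(2, -1))), 4)), Function('T')(-1, Add(6, -1))), 2) = Pow(Add(Add(20, Add(Add(0, Mul(-11, Pow(2, -1))), 4)), Mul(2, -1, Add(6, -1), Add(-4, Add(6, -1)))), 2) = Pow(Add(Add(20, Add(Add(0, Mul(-11, Rational(1, 2))), 4)), Mul(2, -1, 5, Add(-4, 5))), 2) = Pow(Add(Add(20, Add(Add(0, Rational(-11, 2)), 4)), Mul(2, -1, 5, 1)), 2) = Pow(Add(Add(20, Add(Rational(-11, 2), 4)), -10), 2) = Pow(Add(Add(20, Rational(-3, 2)), -10), 2) = Pow(Add(Rational(37, 2), -10), 2) = Pow(Rational(17, 2), 2) = Rational(289, 4)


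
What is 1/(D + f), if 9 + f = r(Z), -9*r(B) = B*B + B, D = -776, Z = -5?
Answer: -9/7085 ≈ -0.0012703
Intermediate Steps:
r(B) = -B/9 - B²/9 (r(B) = -(B*B + B)/9 = -(B² + B)/9 = -(B + B²)/9 = -B/9 - B²/9)
f = -101/9 (f = -9 - ⅑*(-5)*(1 - 5) = -9 - ⅑*(-5)*(-4) = -9 - 20/9 = -101/9 ≈ -11.222)
1/(D + f) = 1/(-776 - 101/9) = 1/(-7085/9) = -9/7085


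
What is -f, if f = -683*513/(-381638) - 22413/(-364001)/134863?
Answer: -17200207166843571/18734711265061594 ≈ -0.91809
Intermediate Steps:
f = 17200207166843571/18734711265061594 (f = -350379*(-1/381638) - 22413*(-1/364001)*(1/134863) = 350379/381638 + (22413/364001)*(1/134863) = 350379/381638 + 22413/49090266863 = 17200207166843571/18734711265061594 ≈ 0.91809)
-f = -1*17200207166843571/18734711265061594 = -17200207166843571/18734711265061594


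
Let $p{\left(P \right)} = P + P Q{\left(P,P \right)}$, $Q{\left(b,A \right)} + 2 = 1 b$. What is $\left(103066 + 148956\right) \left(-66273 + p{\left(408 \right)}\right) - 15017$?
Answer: $25147496209$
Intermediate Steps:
$Q{\left(b,A \right)} = -2 + b$ ($Q{\left(b,A \right)} = -2 + 1 b = -2 + b$)
$p{\left(P \right)} = P + P \left(-2 + P\right)$
$\left(103066 + 148956\right) \left(-66273 + p{\left(408 \right)}\right) - 15017 = \left(103066 + 148956\right) \left(-66273 + 408 \left(-1 + 408\right)\right) - 15017 = 252022 \left(-66273 + 408 \cdot 407\right) - 15017 = 252022 \left(-66273 + 166056\right) - 15017 = 252022 \cdot 99783 - 15017 = 25147511226 - 15017 = 25147496209$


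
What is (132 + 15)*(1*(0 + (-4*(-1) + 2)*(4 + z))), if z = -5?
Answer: -882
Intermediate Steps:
(132 + 15)*(1*(0 + (-4*(-1) + 2)*(4 + z))) = (132 + 15)*(1*(0 + (-4*(-1) + 2)*(4 - 5))) = 147*(1*(0 + (4 + 2)*(-1))) = 147*(1*(0 + 6*(-1))) = 147*(1*(0 - 6)) = 147*(1*(-6)) = 147*(-6) = -882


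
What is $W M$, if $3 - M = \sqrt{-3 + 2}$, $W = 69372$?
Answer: $208116 - 69372 i \approx 2.0812 \cdot 10^{5} - 69372.0 i$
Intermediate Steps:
$M = 3 - i$ ($M = 3 - \sqrt{-3 + 2} = 3 - \sqrt{-1} = 3 - i \approx 3.0 - 1.0 i$)
$W M = 69372 \left(3 - i\right) = 208116 - 69372 i$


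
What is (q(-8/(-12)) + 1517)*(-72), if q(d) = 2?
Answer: -109368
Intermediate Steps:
(q(-8/(-12)) + 1517)*(-72) = (2 + 1517)*(-72) = 1519*(-72) = -109368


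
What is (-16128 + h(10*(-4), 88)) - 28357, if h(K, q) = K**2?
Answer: -42885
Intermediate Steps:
(-16128 + h(10*(-4), 88)) - 28357 = (-16128 + (10*(-4))**2) - 28357 = (-16128 + (-40)**2) - 28357 = (-16128 + 1600) - 28357 = -14528 - 28357 = -42885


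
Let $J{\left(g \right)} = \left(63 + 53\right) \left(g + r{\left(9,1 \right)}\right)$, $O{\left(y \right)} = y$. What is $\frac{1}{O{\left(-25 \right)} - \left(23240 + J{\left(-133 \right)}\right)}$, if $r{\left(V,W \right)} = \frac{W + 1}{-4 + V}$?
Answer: $- \frac{5}{39417} \approx -0.00012685$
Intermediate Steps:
$r{\left(V,W \right)} = \frac{1 + W}{-4 + V}$
$J{\left(g \right)} = \frac{232}{5} + 116 g$ ($J{\left(g \right)} = \left(63 + 53\right) \left(g + \frac{1 + 1}{-4 + 9}\right) = 116 \left(g + \frac{1}{5} \cdot 2\right) = 116 \left(g + \frac{2}{5}\right) = 116 \left(\frac{2}{5} + g\right) = \frac{232}{5} + 116 g$)
$\frac{1}{O{\left(-25 \right)} - \left(23240 + J{\left(-133 \right)}\right)} = \frac{1}{-25 - \left(23240 + \left(\frac{232}{5} + 116 \left(-133\right)\right)\right)} = \frac{1}{-25 - \left(23240 + \left(\frac{232}{5} - 15428\right)\right)} = \frac{1}{-25 - \left(23240 - \frac{76908}{5}\right)} = \frac{1}{-25 - \frac{39292}{5}} = \frac{1}{- \frac{39417}{5}} = - \frac{5}{39417}$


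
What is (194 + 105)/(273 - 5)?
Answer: 299/268 ≈ 1.1157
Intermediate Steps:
(194 + 105)/(273 - 5) = 299/268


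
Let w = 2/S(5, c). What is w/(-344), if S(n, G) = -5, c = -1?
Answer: 1/860 ≈ 0.0011628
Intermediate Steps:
w = -⅖ (w = 2/(-5) = 2*(-⅕) = -⅖ ≈ -0.40000)
w/(-344) = -⅖/(-344) = -1/344*(-⅖) = 1/860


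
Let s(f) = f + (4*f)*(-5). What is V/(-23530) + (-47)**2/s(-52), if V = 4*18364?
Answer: -792183/894140 ≈ -0.88597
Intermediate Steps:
V = 73456
s(f) = -19*f (s(f) = f - 20*f = -19*f)
V/(-23530) + (-47)**2/s(-52) = 73456/(-23530) + (-47)**2/((-19*(-52))) = 73456*(-1/23530) + 2209/988 = -36728/11765 + 2209*(1/988) = -36728/11765 + 2209/988 = -792183/894140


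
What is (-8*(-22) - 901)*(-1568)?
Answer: 1136800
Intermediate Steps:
(-8*(-22) - 901)*(-1568) = (176 - 901)*(-1568) = -725*(-1568) = 1136800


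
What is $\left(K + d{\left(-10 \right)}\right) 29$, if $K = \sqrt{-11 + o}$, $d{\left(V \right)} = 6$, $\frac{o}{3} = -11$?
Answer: $174 + 58 i \sqrt{11} \approx 174.0 + 192.36 i$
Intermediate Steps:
$o = -33$ ($o = 3 \left(-11\right) = -33$)
$K = 2 i \sqrt{11}$ ($K = \sqrt{-11 - 33} = \sqrt{-44} = 2 i \sqrt{11} \approx 6.6332 i$)
$\left(K + d{\left(-10 \right)}\right) 29 = \left(2 i \sqrt{11} + 6\right) 29 = \left(6 + 2 i \sqrt{11}\right) 29 = 174 + 58 i \sqrt{11}$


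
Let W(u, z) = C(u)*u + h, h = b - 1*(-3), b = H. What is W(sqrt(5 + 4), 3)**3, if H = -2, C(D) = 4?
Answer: 2197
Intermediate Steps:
b = -2
h = 1 (h = -2 - 1*(-3) = -2 + 3 = 1)
W(u, z) = 1 + 4*u (W(u, z) = 4*u + 1 = 1 + 4*u)
W(sqrt(5 + 4), 3)**3 = (1 + 4*sqrt(5 + 4))**3 = (1 + 4*sqrt(9))**3 = (1 + 4*3)**3 = (1 + 12)**3 = 13**3 = 2197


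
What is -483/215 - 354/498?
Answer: -52774/17845 ≈ -2.9574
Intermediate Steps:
-483/215 - 354/498 = -483*1/215 - 354*1/498 = -483/215 - 59/83 = -52774/17845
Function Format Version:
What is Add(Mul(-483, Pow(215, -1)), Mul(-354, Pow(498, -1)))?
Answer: Rational(-52774, 17845) ≈ -2.9574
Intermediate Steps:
Add(Mul(-483, Pow(215, -1)), Mul(-354, Pow(498, -1))) = Add(Mul(-483, Rational(1, 215)), Mul(-354, Rational(1, 498))) = Add(Rational(-483, 215), Rational(-59, 83)) = Rational(-52774, 17845)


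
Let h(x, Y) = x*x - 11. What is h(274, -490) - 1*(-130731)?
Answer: 205796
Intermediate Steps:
h(x, Y) = -11 + x² (h(x, Y) = x² - 11 = -11 + x²)
h(274, -490) - 1*(-130731) = (-11 + 274²) - 1*(-130731) = (-11 + 75076) + 130731 = 75065 + 130731 = 205796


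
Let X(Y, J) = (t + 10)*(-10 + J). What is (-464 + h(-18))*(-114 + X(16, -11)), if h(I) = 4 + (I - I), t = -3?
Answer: 120060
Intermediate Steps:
X(Y, J) = -70 + 7*J (X(Y, J) = (-3 + 10)*(-10 + J) = 7*(-10 + J) = -70 + 7*J)
h(I) = 4 (h(I) = 4 + 0 = 4)
(-464 + h(-18))*(-114 + X(16, -11)) = (-464 + 4)*(-114 + (-70 + 7*(-11))) = -460*(-114 + (-70 - 77)) = -460*(-114 - 147) = -460*(-261) = 120060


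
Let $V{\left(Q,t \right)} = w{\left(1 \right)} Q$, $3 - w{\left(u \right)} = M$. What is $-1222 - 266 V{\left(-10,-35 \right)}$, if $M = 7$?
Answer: $-11862$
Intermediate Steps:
$w{\left(u \right)} = -4$ ($w{\left(u \right)} = 3 - 7 = -4$)
$V{\left(Q,t \right)} = - 4 Q$
$-1222 - 266 V{\left(-10,-35 \right)} = -1222 - 266 \left(\left(-4\right) \left(-10\right)\right) = -1222 - 10640 = -11862$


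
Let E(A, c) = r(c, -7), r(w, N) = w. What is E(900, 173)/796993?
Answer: 173/796993 ≈ 0.00021707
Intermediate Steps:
E(A, c) = c
E(900, 173)/796993 = 173/796993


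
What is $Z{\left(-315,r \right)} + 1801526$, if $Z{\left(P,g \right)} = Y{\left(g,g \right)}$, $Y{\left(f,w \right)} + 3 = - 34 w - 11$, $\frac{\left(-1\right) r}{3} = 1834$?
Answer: $1988580$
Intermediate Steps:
$r = -5502$ ($r = \left(-3\right) 1834 = -5502$)
$Y{\left(f,w \right)} = -14 - 34 w$ ($Y{\left(f,w \right)} = -3 - \left(11 + 34 w\right) = -14 - 34 w$)
$Z{\left(P,g \right)} = -14 - 34 g$
$Z{\left(-315,r \right)} + 1801526 = \left(-14 - -187068\right) + 1801526 = \left(-14 + 187068\right) + 1801526 = 187054 + 1801526 = 1988580$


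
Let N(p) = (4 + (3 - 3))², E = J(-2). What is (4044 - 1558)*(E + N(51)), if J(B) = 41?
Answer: 141702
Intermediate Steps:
E = 41
N(p) = 16 (N(p) = (4 + 0)² = 4² = 16)
(4044 - 1558)*(E + N(51)) = (4044 - 1558)*(41 + 16) = 2486*57 = 141702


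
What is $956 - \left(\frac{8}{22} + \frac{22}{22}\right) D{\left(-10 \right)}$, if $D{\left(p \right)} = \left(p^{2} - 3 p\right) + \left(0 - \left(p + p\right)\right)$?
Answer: $\frac{8266}{11} \approx 751.45$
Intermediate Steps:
$D{\left(p \right)} = p^{2} - 5 p$ ($D{\left(p \right)} = \left(p^{2} - 3 p\right) + \left(0 - 2 p\right) = \left(p^{2} - 3 p\right) - 2 p = p^{2} - 5 p$)
$956 - \left(\frac{8}{22} + \frac{22}{22}\right) D{\left(-10 \right)} = 956 - \left(\frac{8}{22} + \frac{22}{22}\right) \left(- 10 \left(-5 - 10\right)\right) = 956 - \left(8 \cdot \frac{1}{22} + 22 \cdot \frac{1}{22}\right) \left(\left(-10\right) \left(-15\right)\right) = 956 - \left(\frac{4}{11} + 1\right) 150 = 956 - \frac{15}{11} \cdot 150 = 956 - \frac{2250}{11} = \frac{8266}{11}$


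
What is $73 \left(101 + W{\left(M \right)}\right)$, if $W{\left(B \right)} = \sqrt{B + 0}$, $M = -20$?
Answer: $7373 + 146 i \sqrt{5} \approx 7373.0 + 326.47 i$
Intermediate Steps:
$W{\left(B \right)} = \sqrt{B}$
$73 \left(101 + W{\left(M \right)}\right) = 73 \left(101 + \sqrt{-20}\right) = 73 \left(101 + 2 i \sqrt{5}\right) = 7373 + 146 i \sqrt{5}$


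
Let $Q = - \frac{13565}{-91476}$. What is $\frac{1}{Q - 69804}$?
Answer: $- \frac{91476}{6385377139} \approx -1.4326 \cdot 10^{-5}$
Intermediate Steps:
$Q = \frac{13565}{91476}$ ($Q = \left(-13565\right) \left(- \frac{1}{91476}\right) = \frac{13565}{91476} \approx 0.14829$)
$\frac{1}{Q - 69804} = \frac{1}{\frac{13565}{91476} - 69804} = \frac{1}{- \frac{6385377139}{91476}} = - \frac{91476}{6385377139}$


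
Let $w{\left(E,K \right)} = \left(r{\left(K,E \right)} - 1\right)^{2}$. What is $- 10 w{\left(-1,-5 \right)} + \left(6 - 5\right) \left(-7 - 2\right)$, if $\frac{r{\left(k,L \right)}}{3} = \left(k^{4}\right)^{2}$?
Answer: $-13732886718769$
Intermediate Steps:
$r{\left(k,L \right)} = 3 k^{8}$ ($r{\left(k,L \right)} = 3 \left(k^{4}\right)^{2} = 3 k^{8}$)
$w{\left(E,K \right)} = \left(-1 + 3 K^{8}\right)^{2}$ ($w{\left(E,K \right)} = \left(3 K^{8} - 1\right)^{2} = \left(-1 + 3 K^{8}\right)^{2}$)
$- 10 w{\left(-1,-5 \right)} + \left(6 - 5\right) \left(-7 - 2\right) = - 10 \left(-1 + 3 \left(-5\right)^{8}\right)^{2} + \left(6 - 5\right) \left(-7 - 2\right) = - 10 \left(-1 + 3 \cdot 390625\right)^{2} + 1 \left(-9\right) = - 10 \left(-1 + 1171875\right)^{2} - 9 = - 10 \cdot 1171874^{2} - 9 = \left(-10\right) 1373288671876 - 9 = -13732886718760 - 9 = -13732886718769$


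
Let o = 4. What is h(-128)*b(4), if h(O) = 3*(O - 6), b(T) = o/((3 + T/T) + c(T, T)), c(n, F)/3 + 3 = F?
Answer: -1608/7 ≈ -229.71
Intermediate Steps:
c(n, F) = -9 + 3*F
b(T) = 4/(-5 + 3*T) (b(T) = 4/((3 + T/T) + (-9 + 3*T)) = 4/((3 + 1) + (-9 + 3*T)) = 4/(4 + (-9 + 3*T)) = 4/(-5 + 3*T))
h(O) = -18 + 3*O (h(O) = 3*(-6 + O) = -18 + 3*O)
h(-128)*b(4) = (-18 + 3*(-128))*(4/(-5 + 3*4)) = (-18 - 384)*(4/(-5 + 12)) = -1608/7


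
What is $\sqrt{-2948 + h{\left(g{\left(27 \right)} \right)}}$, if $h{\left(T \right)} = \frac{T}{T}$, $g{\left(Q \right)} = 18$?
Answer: $i \sqrt{2947} \approx 54.286 i$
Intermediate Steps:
$h{\left(T \right)} = 1$
$\sqrt{-2948 + h{\left(g{\left(27 \right)} \right)}} = \sqrt{-2948 + 1} = \sqrt{-2947} = i \sqrt{2947}$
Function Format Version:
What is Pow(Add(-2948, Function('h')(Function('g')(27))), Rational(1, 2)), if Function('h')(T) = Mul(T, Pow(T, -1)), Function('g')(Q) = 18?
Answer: Mul(I, Pow(2947, Rational(1, 2))) ≈ Mul(54.286, I)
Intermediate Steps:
Function('h')(T) = 1
Pow(Add(-2948, Function('h')(Function('g')(27))), Rational(1, 2)) = Pow(Add(-2948, 1), Rational(1, 2)) = Pow(-2947, Rational(1, 2)) = Mul(I, Pow(2947, Rational(1, 2)))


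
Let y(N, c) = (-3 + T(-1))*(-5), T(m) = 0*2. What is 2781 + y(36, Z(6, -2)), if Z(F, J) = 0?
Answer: 2796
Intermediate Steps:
T(m) = 0
y(N, c) = 15 (y(N, c) = (-3 + 0)*(-5) = -3*(-5) = 15)
2781 + y(36, Z(6, -2)) = 2781 + 15 = 2796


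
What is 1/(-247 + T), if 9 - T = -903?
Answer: 1/665 ≈ 0.0015038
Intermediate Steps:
T = 912 (T = 9 - 1*(-903) = 9 + 903 = 912)
1/(-247 + T) = 1/(-247 + 912) = 1/665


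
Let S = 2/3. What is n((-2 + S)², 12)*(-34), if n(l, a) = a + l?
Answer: -4216/9 ≈ -468.44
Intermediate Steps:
S = ⅔ (S = 2*(⅓) = ⅔ ≈ 0.66667)
n((-2 + S)², 12)*(-34) = (12 + (-2 + ⅔)²)*(-34) = (12 + (-4/3)²)*(-34) = (12 + 16/9)*(-34) = (124/9)*(-34) = -4216/9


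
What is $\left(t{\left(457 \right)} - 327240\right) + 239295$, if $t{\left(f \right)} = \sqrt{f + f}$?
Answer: $-87945 + \sqrt{914} \approx -87915.0$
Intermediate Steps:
$t{\left(f \right)} = \sqrt{2} \sqrt{f}$ ($t{\left(f \right)} = \sqrt{2 f} = \sqrt{2} \sqrt{f}$)
$\left(t{\left(457 \right)} - 327240\right) + 239295 = \left(\sqrt{2} \sqrt{457} - 327240\right) + 239295 = \left(\sqrt{914} - 327240\right) + 239295 = \left(-327240 + \sqrt{914}\right) + 239295 = -87945 + \sqrt{914}$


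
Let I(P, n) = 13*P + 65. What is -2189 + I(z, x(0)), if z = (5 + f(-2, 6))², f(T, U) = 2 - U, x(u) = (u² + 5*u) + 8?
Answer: -2111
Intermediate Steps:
x(u) = 8 + u² + 5*u
z = 1 (z = (5 + (2 - 1*6))² = (5 + (2 - 6))² = (5 - 4)² = 1² = 1)
I(P, n) = 65 + 13*P
-2189 + I(z, x(0)) = -2189 + (65 + 13*1) = -2189 + (65 + 13) = -2189 + 78 = -2111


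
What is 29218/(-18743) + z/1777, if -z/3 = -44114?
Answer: 2428565720/33306311 ≈ 72.916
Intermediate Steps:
z = 132342 (z = -3*(-44114) = 132342)
29218/(-18743) + z/1777 = 29218/(-18743) + 132342/1777 = 29218*(-1/18743) + 132342*(1/1777) = -29218/18743 + 132342/1777 = 2428565720/33306311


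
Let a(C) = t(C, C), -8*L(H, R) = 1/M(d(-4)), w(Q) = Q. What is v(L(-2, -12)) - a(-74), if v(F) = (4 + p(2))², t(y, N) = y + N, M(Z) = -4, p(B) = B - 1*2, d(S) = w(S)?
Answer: 164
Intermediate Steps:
d(S) = S
p(B) = -2 + B (p(B) = B - 2 = -2 + B)
t(y, N) = N + y
L(H, R) = 1/32 (L(H, R) = -⅛/(-4) = -⅛*(-¼) = 1/32)
a(C) = 2*C (a(C) = C + C = 2*C)
v(F) = 16 (v(F) = (4 + (-2 + 2))² = (4 + 0)² = 4² = 16)
v(L(-2, -12)) - a(-74) = 16 - 2*(-74) = 16 - 1*(-148) = 16 + 148 = 164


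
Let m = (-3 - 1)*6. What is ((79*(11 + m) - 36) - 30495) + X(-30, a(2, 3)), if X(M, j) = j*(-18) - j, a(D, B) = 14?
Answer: -31824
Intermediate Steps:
X(M, j) = -19*j (X(M, j) = -18*j - j = -19*j)
m = -24 (m = -4*6 = -24)
((79*(11 + m) - 36) - 30495) + X(-30, a(2, 3)) = ((79*(11 - 24) - 36) - 30495) - 19*14 = ((79*(-13) - 36) - 30495) - 266 = ((-1027 - 36) - 30495) - 266 = (-1063 - 30495) - 266 = -31558 - 266 = -31824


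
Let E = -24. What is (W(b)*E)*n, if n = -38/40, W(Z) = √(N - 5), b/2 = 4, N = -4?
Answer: 342*I/5 ≈ 68.4*I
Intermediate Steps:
b = 8 (b = 2*4 = 8)
W(Z) = 3*I (W(Z) = √(-4 - 5) = √(-9) = 3*I)
n = -19/20 (n = -38*1/40 = -19/20 ≈ -0.95000)
(W(b)*E)*n = ((3*I)*(-24))*(-19/20) = -72*I*(-19/20) = 342*I/5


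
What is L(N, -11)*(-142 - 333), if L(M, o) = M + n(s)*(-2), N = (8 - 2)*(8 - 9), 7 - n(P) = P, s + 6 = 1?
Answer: 14250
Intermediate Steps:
s = -5 (s = -6 + 1 = -5)
n(P) = 7 - P
N = -6 (N = 6*(-1) = -6)
L(M, o) = -24 + M (L(M, o) = M + (7 - 1*(-5))*(-2) = M + (7 + 5)*(-2) = M + 12*(-2) = M - 24 = -24 + M)
L(N, -11)*(-142 - 333) = (-24 - 6)*(-142 - 333) = -30*(-475) = 14250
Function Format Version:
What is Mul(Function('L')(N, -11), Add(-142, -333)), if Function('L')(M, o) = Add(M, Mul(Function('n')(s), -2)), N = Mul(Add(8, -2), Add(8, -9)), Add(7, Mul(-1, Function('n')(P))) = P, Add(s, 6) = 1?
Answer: 14250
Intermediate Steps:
s = -5 (s = Add(-6, 1) = -5)
Function('n')(P) = Add(7, Mul(-1, P))
N = -6 (N = Mul(6, -1) = -6)
Function('L')(M, o) = Add(-24, M) (Function('L')(M, o) = Add(M, Mul(Add(7, Mul(-1, -5)), -2)) = Add(M, Mul(Add(7, 5), -2)) = Add(M, Mul(12, -2)) = Add(M, -24) = Add(-24, M))
Mul(Function('L')(N, -11), Add(-142, -333)) = Mul(Add(-24, -6), Add(-142, -333)) = Mul(-30, -475) = 14250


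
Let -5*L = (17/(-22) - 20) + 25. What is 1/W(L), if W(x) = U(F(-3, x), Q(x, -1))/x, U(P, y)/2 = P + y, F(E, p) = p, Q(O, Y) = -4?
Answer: 93/1066 ≈ 0.087242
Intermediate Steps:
U(P, y) = 2*P + 2*y (U(P, y) = 2*(P + y) = 2*P + 2*y)
L = -93/110 (L = -((17/(-22) - 20) + 25)/5 = -((17*(-1/22) - 20) + 25)/5 = -((-17/22 - 20) + 25)/5 = -(-457/22 + 25)/5 = -1/5*93/22 = -93/110 ≈ -0.84545)
W(x) = (-8 + 2*x)/x (W(x) = (2*x + 2*(-4))/x = (2*x - 8)/x = (-8 + 2*x)/x)
1/W(L) = 1/(2 - 8/(-93/110)) = 1/(2 - 8*(-110/93)) = 1/(2 + 880/93) = 1/(1066/93) = 93/1066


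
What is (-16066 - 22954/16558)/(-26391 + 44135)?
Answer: -133021891/146902576 ≈ -0.90551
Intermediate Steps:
(-16066 - 22954/16558)/(-26391 + 44135) = (-16066 - 22954*1/16558)/17744 = (-16066 - 11477/8279)*(1/17744) = -133021891/8279*1/17744 = -133021891/146902576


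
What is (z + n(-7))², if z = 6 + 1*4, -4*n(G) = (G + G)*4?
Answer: 576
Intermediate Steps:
n(G) = -2*G (n(G) = -(G + G)*4/4 = -2*G*4/4 = -2*G)
z = 10 (z = 6 + 4 = 10)
(z + n(-7))² = (10 - 2*(-7))² = (10 + 14)² = 24² = 576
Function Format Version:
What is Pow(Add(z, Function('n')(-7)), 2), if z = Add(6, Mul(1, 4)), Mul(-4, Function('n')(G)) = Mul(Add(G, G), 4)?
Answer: 576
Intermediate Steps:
Function('n')(G) = Mul(-2, G) (Function('n')(G) = Mul(Rational(-1, 4), Mul(Add(G, G), 4)) = Mul(Rational(-1, 4), Mul(Mul(2, G), 4)) = Mul(Rational(-1, 4), Mul(8, G)) = Mul(-2, G))
z = 10 (z = Add(6, 4) = 10)
Pow(Add(z, Function('n')(-7)), 2) = Pow(Add(10, Mul(-2, -7)), 2) = Pow(Add(10, 14), 2) = Pow(24, 2) = 576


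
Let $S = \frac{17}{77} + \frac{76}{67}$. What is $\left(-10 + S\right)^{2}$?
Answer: $\frac{1989070801}{26615281} \approx 74.734$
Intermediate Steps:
$S = \frac{6991}{5159}$ ($S = 17 \cdot \frac{1}{77} + 76 \cdot \frac{1}{67} = \frac{17}{77} + \frac{76}{67} = \frac{6991}{5159} \approx 1.3551$)
$\left(-10 + S\right)^{2} = \left(-10 + \frac{6991}{5159}\right)^{2} = \left(- \frac{44599}{5159}\right)^{2} = \frac{1989070801}{26615281}$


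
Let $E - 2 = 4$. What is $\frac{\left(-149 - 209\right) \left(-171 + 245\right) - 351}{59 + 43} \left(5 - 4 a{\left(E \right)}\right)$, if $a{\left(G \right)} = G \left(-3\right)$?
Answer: $- \frac{121583}{6} \approx -20264.0$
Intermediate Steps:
$E = 6$ ($E = 2 + 4 = 6$)
$a{\left(G \right)} = - 3 G$
$\frac{\left(-149 - 209\right) \left(-171 + 245\right) - 351}{59 + 43} \left(5 - 4 a{\left(E \right)}\right) = \frac{\left(-149 - 209\right) \left(-171 + 245\right) - 351}{59 + 43} \left(5 - 4 \left(\left(-3\right) 6\right)\right) = \frac{\left(-358\right) 74 - 351}{102} \left(5 - -72\right) = \left(-26492 - 351\right) \frac{1}{102} \left(5 + 72\right) = \left(-26843\right) \frac{1}{102} \cdot 77 = \left(- \frac{1579}{6}\right) 77 = - \frac{121583}{6}$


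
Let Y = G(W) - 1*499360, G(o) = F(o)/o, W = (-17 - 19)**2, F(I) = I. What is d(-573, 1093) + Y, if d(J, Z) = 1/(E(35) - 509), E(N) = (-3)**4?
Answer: -213725653/428 ≈ -4.9936e+5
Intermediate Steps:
E(N) = 81
W = 1296 (W = (-36)**2 = 1296)
G(o) = 1 (G(o) = o/o = 1)
d(J, Z) = -1/428 (d(J, Z) = 1/(81 - 509) = 1/(-428) = -1/428)
Y = -499359 (Y = 1 - 1*499360 = 1 - 499360 = -499359)
d(-573, 1093) + Y = -1/428 - 499359 = -213725653/428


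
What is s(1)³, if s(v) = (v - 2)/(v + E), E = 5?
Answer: -1/216 ≈ -0.0046296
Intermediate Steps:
s(v) = (-2 + v)/(5 + v) (s(v) = (v - 2)/(v + 5) = (-2 + v)/(5 + v))
s(1)³ = ((-2 + 1)/(5 + 1))³ = (-1/6)³ = ((⅙)*(-1))³ = (-⅙)³ = -1/216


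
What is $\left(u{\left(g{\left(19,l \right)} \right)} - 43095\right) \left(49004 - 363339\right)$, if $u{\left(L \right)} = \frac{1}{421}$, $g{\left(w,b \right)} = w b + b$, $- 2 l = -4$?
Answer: $\frac{5702978018990}{421} \approx 1.3546 \cdot 10^{10}$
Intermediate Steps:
$l = 2$ ($l = \left(- \frac{1}{2}\right) \left(-4\right) = 2$)
$g{\left(w,b \right)} = b + b w$ ($g{\left(w,b \right)} = b w + b = b + b w$)
$u{\left(L \right)} = \frac{1}{421}$
$\left(u{\left(g{\left(19,l \right)} \right)} - 43095\right) \left(49004 - 363339\right) = \left(\frac{1}{421} - 43095\right) \left(49004 - 363339\right) = \left(- \frac{18142994}{421}\right) \left(-314335\right) = \frac{5702978018990}{421}$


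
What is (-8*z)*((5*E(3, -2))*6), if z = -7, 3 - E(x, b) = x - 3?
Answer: 5040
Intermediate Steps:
E(x, b) = 6 - x (E(x, b) = 3 - (x - 3) = 3 - (-3 + x) = 3 + (3 - x) = 6 - x)
(-8*z)*((5*E(3, -2))*6) = (-8*(-7))*((5*(6 - 1*3))*6) = 56*((5*(6 - 3))*6) = 56*((5*3)*6) = 56*(15*6) = 56*90 = 5040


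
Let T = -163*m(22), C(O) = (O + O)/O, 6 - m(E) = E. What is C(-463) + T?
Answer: 2610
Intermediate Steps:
m(E) = 6 - E
C(O) = 2 (C(O) = (2*O)/O = 2)
T = 2608 (T = -163*(6 - 1*22) = -163*(6 - 22) = -163*(-16) = 2608)
C(-463) + T = 2 + 2608 = 2610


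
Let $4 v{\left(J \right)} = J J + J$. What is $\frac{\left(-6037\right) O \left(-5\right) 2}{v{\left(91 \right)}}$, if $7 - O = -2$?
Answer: $\frac{543330}{2093} \approx 259.59$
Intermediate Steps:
$v{\left(J \right)} = \frac{J}{4} + \frac{J^{2}}{4}$ ($v{\left(J \right)} = \frac{J J + J}{4} = \frac{J^{2} + J}{4} = \frac{J + J^{2}}{4} = \frac{J}{4} + \frac{J^{2}}{4}$)
$O = 9$ ($O = 7 - -2 = 7 + 2 = 9$)
$\frac{\left(-6037\right) O \left(-5\right) 2}{v{\left(91 \right)}} = \frac{\left(-6037\right) 9 \left(-5\right) 2}{\frac{1}{4} \cdot 91 \left(1 + 91\right)} = \frac{\left(-6037\right) \left(\left(-45\right) 2\right)}{\frac{1}{4} \cdot 91 \cdot 92} = \frac{\left(-6037\right) \left(-90\right)}{2093} = 543330 \cdot \frac{1}{2093} = \frac{543330}{2093}$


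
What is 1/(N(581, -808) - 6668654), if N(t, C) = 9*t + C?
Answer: -1/6664233 ≈ -1.5005e-7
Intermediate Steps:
N(t, C) = C + 9*t
1/(N(581, -808) - 6668654) = 1/((-808 + 9*581) - 6668654) = 1/((-808 + 5229) - 6668654) = 1/(4421 - 6668654) = 1/(-6664233) = -1/6664233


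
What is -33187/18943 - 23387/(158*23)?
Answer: -563621499/68838862 ≈ -8.1875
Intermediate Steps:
-33187/18943 - 23387/(158*23) = -33187*1/18943 - 23387/3634 = -33187/18943 - 23387*1/3634 = -33187/18943 - 23387/3634 = -563621499/68838862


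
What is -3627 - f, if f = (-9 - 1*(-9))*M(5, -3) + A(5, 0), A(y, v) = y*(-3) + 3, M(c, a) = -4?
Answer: -3615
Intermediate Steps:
A(y, v) = 3 - 3*y (A(y, v) = -3*y + 3 = 3 - 3*y)
f = -12 (f = (-9 - 1*(-9))*(-4) + (3 - 3*5) = (-9 + 9)*(-4) + (3 - 15) = 0*(-4) - 12 = 0 - 12 = -12)
-3627 - f = -3627 - 1*(-12) = -3627 + 12 = -3615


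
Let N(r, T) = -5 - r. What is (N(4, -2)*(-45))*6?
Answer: 2430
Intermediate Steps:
(N(4, -2)*(-45))*6 = ((-5 - 1*4)*(-45))*6 = ((-5 - 4)*(-45))*6 = -9*(-45)*6 = 405*6 = 2430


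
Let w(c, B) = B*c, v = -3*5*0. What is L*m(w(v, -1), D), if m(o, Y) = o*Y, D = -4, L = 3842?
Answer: 0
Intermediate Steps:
v = 0 (v = -15*0 = 0)
m(o, Y) = Y*o
L*m(w(v, -1), D) = 3842*(-(-4)*0) = 3842*(-4*0) = 3842*0 = 0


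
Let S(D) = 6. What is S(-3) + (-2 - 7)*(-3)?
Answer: 33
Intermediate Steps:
S(-3) + (-2 - 7)*(-3) = 6 + (-2 - 7)*(-3) = 6 - 9*(-3) = 6 + 27 = 33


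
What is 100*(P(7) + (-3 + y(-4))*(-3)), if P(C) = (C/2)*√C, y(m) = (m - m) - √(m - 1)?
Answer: 900 + 350*√7 + 300*I*√5 ≈ 1826.0 + 670.82*I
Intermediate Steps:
y(m) = -√(-1 + m) (y(m) = 0 - √(-1 + m) = -√(-1 + m))
P(C) = C^(3/2)/2 (P(C) = (C*(½))*√C = (C/2)*√C = C^(3/2)/2)
100*(P(7) + (-3 + y(-4))*(-3)) = 100*(7^(3/2)/2 + (-3 - √(-1 - 4))*(-3)) = 100*((7*√7)/2 + (-3 - √(-5))*(-3)) = 100*(7*√7/2 + (-3 - I*√5)*(-3)) = 100*(7*√7/2 + (9 + 3*I*√5)) = 100*(9 + 7*√7/2 + 3*I*√5) = 900 + 350*√7 + 300*I*√5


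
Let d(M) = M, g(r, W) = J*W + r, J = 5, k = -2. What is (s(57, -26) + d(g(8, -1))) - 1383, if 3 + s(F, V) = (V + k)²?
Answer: -599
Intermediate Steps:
g(r, W) = r + 5*W (g(r, W) = 5*W + r = r + 5*W)
s(F, V) = -3 + (-2 + V)² (s(F, V) = -3 + (V - 2)² = -3 + (-2 + V)²)
(s(57, -26) + d(g(8, -1))) - 1383 = ((-3 + (-2 - 26)²) + (8 + 5*(-1))) - 1383 = ((-3 + (-28)²) + (8 - 5)) - 1383 = ((-3 + 784) + 3) - 1383 = (781 + 3) - 1383 = 784 - 1383 = -599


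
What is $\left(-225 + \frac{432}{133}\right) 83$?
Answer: $- \frac{2447919}{133} \approx -18405.0$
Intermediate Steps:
$\left(-225 + \frac{432}{133}\right) 83 = \left(- \frac{29493}{133}\right) 83 = - \frac{2447919}{133}$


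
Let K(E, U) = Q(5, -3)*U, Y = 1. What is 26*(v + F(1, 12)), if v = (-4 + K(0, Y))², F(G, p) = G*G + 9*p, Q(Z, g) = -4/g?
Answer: 27170/9 ≈ 3018.9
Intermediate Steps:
F(G, p) = G² + 9*p
K(E, U) = 4*U/3 (K(E, U) = (-4/(-3))*U = (-4*(-⅓))*U = 4*U/3)
v = 64/9 (v = (-4 + (4/3)*1)² = (-4 + 4/3)² = (-8/3)² = 64/9 ≈ 7.1111)
26*(v + F(1, 12)) = 26*(64/9 + (1² + 9*12)) = 26*(64/9 + (1 + 108)) = 26*(64/9 + 109) = 26*(1045/9) = 27170/9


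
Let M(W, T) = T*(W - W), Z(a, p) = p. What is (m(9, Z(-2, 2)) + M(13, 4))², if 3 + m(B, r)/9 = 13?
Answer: 8100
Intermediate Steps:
m(B, r) = 90 (m(B, r) = -27 + 9*13 = -27 + 117 = 90)
M(W, T) = 0 (M(W, T) = T*0 = 0)
(m(9, Z(-2, 2)) + M(13, 4))² = (90 + 0)² = 90² = 8100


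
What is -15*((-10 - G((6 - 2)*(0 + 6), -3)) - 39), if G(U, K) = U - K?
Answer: 1140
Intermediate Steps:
-15*((-10 - G((6 - 2)*(0 + 6), -3)) - 39) = -15*((-10 - ((6 - 2)*(0 + 6) - 1*(-3))) - 39) = -15*((-10 - (4*6 + 3)) - 39) = -15*((-10 - (24 + 3)) - 39) = -15*((-10 - 1*27) - 39) = -15*((-10 - 27) - 39) = -15*(-37 - 39) = -15*(-76) = 1140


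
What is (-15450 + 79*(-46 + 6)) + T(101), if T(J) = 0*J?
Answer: -18610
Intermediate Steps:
T(J) = 0
(-15450 + 79*(-46 + 6)) + T(101) = (-15450 + 79*(-46 + 6)) + 0 = (-15450 + 79*(-40)) + 0 = (-15450 - 3160) + 0 = -18610 + 0 = -18610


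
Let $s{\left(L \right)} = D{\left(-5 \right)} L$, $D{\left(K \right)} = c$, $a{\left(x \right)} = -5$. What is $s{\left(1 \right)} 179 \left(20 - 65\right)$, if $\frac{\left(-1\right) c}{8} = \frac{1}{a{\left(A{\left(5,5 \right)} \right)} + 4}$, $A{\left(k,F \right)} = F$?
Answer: $-64440$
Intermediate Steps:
$c = 8$ ($c = - \frac{8}{-5 + 4} = - \frac{8}{-1} = \left(-8\right) \left(-1\right) = 8$)
$D{\left(K \right)} = 8$
$s{\left(L \right)} = 8 L$
$s{\left(1 \right)} 179 \left(20 - 65\right) = 8 \cdot 1 \cdot 179 \left(20 - 65\right) = 8 \cdot 179 \left(20 - 65\right) = 1432 \left(-45\right) = -64440$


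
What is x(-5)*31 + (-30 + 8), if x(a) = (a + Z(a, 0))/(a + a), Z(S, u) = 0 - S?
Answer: -22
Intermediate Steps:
Z(S, u) = -S
x(a) = 0 (x(a) = (a - a)/(a + a) = 0/((2*a)) = 0*(1/(2*a)) = 0)
x(-5)*31 + (-30 + 8) = 0*31 + (-30 + 8) = 0 - 22 = -22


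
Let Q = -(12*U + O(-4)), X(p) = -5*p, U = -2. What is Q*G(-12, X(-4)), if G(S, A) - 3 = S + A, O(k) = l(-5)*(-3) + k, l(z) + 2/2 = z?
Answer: 110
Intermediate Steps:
l(z) = -1 + z
O(k) = 18 + k (O(k) = (-1 - 5)*(-3) + k = -6*(-3) + k = 18 + k)
G(S, A) = 3 + A + S (G(S, A) = 3 + (S + A) = 3 + (A + S) = 3 + A + S)
Q = 10 (Q = -(12*(-2) + (18 - 4)) = -(-24 + 14) = -1*(-10) = 10)
Q*G(-12, X(-4)) = 10*(3 - 5*(-4) - 12) = 10*(3 + 20 - 12) = 10*11 = 110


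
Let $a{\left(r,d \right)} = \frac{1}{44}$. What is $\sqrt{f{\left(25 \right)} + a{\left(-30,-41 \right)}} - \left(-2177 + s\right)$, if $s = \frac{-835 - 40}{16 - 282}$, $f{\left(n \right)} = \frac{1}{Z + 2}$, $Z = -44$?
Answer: $\frac{82601}{38} + \frac{i \sqrt{231}}{462} \approx 2173.7 + 0.032898 i$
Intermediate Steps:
$f{\left(n \right)} = - \frac{1}{42}$ ($f{\left(n \right)} = \frac{1}{-44 + 2} = \frac{1}{-42} = - \frac{1}{42}$)
$a{\left(r,d \right)} = \frac{1}{44}$
$s = \frac{125}{38}$ ($s = - \frac{875}{-266} = \left(-875\right) \left(- \frac{1}{266}\right) = \frac{125}{38} \approx 3.2895$)
$\sqrt{f{\left(25 \right)} + a{\left(-30,-41 \right)}} - \left(-2177 + s\right) = \sqrt{- \frac{1}{42} + \frac{1}{44}} + \left(2177 - \frac{125}{38}\right) = \sqrt{- \frac{1}{924}} + \left(2177 - \frac{125}{38}\right) = \frac{i \sqrt{231}}{462} + \frac{82601}{38} = \frac{82601}{38} + \frac{i \sqrt{231}}{462}$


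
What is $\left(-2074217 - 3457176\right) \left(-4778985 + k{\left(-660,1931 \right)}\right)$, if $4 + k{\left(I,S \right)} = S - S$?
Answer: $26434466301677$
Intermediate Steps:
$k{\left(I,S \right)} = -4$ ($k{\left(I,S \right)} = -4 + \left(S - S\right) = -4 + 0 = -4$)
$\left(-2074217 - 3457176\right) \left(-4778985 + k{\left(-660,1931 \right)}\right) = \left(-2074217 - 3457176\right) \left(-4778985 - 4\right) = \left(-5531393\right) \left(-4778989\right) = 26434466301677$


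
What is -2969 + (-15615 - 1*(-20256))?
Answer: 1672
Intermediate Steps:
-2969 + (-15615 - 1*(-20256)) = -2969 + (-15615 + 20256) = -2969 + 4641 = 1672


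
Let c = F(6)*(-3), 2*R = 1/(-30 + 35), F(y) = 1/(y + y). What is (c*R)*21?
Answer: -21/40 ≈ -0.52500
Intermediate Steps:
F(y) = 1/(2*y)
R = ⅒ (R = 1/(2*(-30 + 35)) = (½)/5 = (½)*(⅕) = ⅒ ≈ 0.10000)
c = -¼ (c = ((½)/6)*(-3) = ((½)*(⅙))*(-3) = (1/12)*(-3) = -¼ ≈ -0.25000)
(c*R)*21 = -¼*⅒*21 = -1/40*21 = -21/40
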